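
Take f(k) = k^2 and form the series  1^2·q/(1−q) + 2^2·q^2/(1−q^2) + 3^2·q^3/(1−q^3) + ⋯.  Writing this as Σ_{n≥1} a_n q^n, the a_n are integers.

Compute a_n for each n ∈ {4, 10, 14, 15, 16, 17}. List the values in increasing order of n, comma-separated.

n=4: 1·4 2·2 4·1  f→[1+4+16]=21
[q^10] f(10)=100,f(5)=25,f(2)=4,f(1)=1 ⇒ 130
q^14  k|14↦f(k): 14:196 7:49 2:4 1:1  a_14=250
d|15:{15,5,3,1}  Σf=225+25+9+1=260
d|16:{16,8,4,2,1}  Σf=256+64+16+4+1=341
d|17:{17,1}  Σf=289+1=290

21, 130, 250, 260, 341, 290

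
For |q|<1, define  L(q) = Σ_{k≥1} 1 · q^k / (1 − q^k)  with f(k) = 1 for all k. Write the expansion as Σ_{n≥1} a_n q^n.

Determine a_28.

[q^28] f(28)=1,f(14)=1,f(7)=1,f(4)=1,f(2)=1,f(1)=1 ⇒ 6

a_28 = 6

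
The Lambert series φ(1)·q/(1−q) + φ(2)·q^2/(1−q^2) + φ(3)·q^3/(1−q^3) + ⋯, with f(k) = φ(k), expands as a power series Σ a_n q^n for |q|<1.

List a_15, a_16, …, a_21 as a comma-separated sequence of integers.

n=15: 1·15 3·5 5·3 15·1  φ→[1+2+4+8]=15
d|16:{16,8,4,2,1}  Σφ=8+4+2+1+1=16
[q^17] φ(17)=16,φ(1)=1 ⇒ 17
[q^18] φ(18)=6,φ(9)=6,φ(6)=2,φ(3)=2,φ(2)=1,φ(1)=1 ⇒ 18
n=19: 1·19 19·1  φ→[1+18]=19
q^20  k|20↦φ(k): 20:8 10:4 5:4 4:2 2:1 1:1  a_20=20
d|21:{21,7,3,1}  Σφ=12+6+2+1=21

15, 16, 17, 18, 19, 20, 21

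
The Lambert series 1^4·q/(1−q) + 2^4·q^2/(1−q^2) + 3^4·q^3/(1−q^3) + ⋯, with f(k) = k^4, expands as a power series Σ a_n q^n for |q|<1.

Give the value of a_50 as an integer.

q^50  k|50↦f(k): 50:6250000 25:390625 10:10000 5:625 2:16 1:1  a_50=6651267

a_50 = 6651267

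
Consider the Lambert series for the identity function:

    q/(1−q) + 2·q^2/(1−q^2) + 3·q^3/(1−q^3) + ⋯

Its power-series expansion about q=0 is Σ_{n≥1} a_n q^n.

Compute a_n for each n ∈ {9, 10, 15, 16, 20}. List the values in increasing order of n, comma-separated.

13, 18, 24, 31, 42

d|9:{1,3,9}  Σf=1+3+9=13
[q^10] f(1)=1,f(2)=2,f(5)=5,f(10)=10 ⇒ 18
q^15  k|15↦f(k): 15:15 5:5 3:3 1:1  a_15=24
q^16  k|16↦f(k): 16:16 8:8 4:4 2:2 1:1  a_16=31
[q^20] f(20)=20,f(10)=10,f(5)=5,f(4)=4,f(2)=2,f(1)=1 ⇒ 42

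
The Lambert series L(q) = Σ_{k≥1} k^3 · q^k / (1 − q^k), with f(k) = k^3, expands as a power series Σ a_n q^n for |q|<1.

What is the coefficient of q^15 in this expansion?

a_15 = 3528

[q^15] f(1)=1,f(3)=27,f(5)=125,f(15)=3375 ⇒ 3528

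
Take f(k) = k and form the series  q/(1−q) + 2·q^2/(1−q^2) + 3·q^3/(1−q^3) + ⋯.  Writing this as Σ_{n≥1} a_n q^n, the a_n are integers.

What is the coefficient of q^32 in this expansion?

a_32 = 63

q^32  k|32↦f(k): 1:1 2:2 4:4 8:8 16:16 32:32  a_32=63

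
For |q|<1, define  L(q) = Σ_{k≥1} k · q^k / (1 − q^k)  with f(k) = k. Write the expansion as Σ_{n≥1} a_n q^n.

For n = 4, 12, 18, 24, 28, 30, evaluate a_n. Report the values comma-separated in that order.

7, 28, 39, 60, 56, 72

d|4:{1,2,4}  Σf=1+2+4=7
[q^12] f(1)=1,f(2)=2,f(3)=3,f(4)=4,f(6)=6,f(12)=12 ⇒ 28
d|18:{18,9,6,3,2,1}  Σf=18+9+6+3+2+1=39
d|24:{24,12,8,6,4,3,2,1}  Σf=24+12+8+6+4+3+2+1=60
q^28  k|28↦f(k): 28:28 14:14 7:7 4:4 2:2 1:1  a_28=56
d|30:{1,2,3,5,6,10,15,30}  Σf=1+2+3+5+6+10+15+30=72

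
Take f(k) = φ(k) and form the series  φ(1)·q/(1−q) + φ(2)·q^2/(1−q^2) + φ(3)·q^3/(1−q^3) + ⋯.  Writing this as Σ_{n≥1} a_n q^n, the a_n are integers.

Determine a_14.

[q^14] φ(14)=6,φ(7)=6,φ(2)=1,φ(1)=1 ⇒ 14

a_14 = 14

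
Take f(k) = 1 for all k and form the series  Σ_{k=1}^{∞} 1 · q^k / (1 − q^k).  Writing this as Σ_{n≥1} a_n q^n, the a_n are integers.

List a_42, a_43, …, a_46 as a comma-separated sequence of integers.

8, 2, 6, 6, 4

[q^42] f(42)=1,f(21)=1,f(14)=1,f(7)=1,f(6)=1,f(3)=1,f(2)=1,f(1)=1 ⇒ 8
[q^43] f(43)=1,f(1)=1 ⇒ 2
d|44:{1,2,4,11,22,44}  Σf=1+1+1+1+1+1=6
n=45: 45·1 15·3 9·5 5·9 3·15 1·45  f→[1+1+1+1+1+1]=6
n=46: 46·1 23·2 2·23 1·46  f→[1+1+1+1]=4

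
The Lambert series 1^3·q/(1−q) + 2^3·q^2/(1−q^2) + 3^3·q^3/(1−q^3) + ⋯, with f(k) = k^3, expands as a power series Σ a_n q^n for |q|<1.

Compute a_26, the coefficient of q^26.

a_26 = 19782

n=26: 1·26 2·13 13·2 26·1  f→[1+8+2197+17576]=19782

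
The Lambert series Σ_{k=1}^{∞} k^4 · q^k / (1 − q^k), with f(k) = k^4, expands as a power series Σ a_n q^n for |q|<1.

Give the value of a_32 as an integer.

[q^32] f(1)=1,f(2)=16,f(4)=256,f(8)=4096,f(16)=65536,f(32)=1048576 ⇒ 1118481

a_32 = 1118481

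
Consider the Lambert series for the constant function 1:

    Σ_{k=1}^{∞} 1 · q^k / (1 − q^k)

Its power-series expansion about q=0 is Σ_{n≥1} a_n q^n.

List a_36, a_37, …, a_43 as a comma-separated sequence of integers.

9, 2, 4, 4, 8, 2, 8, 2

[q^36] f(36)=1,f(18)=1,f(12)=1,f(9)=1,f(6)=1,f(4)=1,f(3)=1,f(2)=1,f(1)=1 ⇒ 9
q^37  k|37↦f(k): 1:1 37:1  a_37=2
[q^38] f(1)=1,f(2)=1,f(19)=1,f(38)=1 ⇒ 4
[q^39] f(1)=1,f(3)=1,f(13)=1,f(39)=1 ⇒ 4
[q^40] f(40)=1,f(20)=1,f(10)=1,f(8)=1,f(5)=1,f(4)=1,f(2)=1,f(1)=1 ⇒ 8
q^41  k|41↦f(k): 1:1 41:1  a_41=2
q^42  k|42↦f(k): 42:1 21:1 14:1 7:1 6:1 3:1 2:1 1:1  a_42=8
d|43:{43,1}  Σf=1+1=2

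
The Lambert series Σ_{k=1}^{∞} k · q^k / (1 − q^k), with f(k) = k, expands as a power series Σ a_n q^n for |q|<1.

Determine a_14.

a_14 = 24

d|14:{14,7,2,1}  Σf=14+7+2+1=24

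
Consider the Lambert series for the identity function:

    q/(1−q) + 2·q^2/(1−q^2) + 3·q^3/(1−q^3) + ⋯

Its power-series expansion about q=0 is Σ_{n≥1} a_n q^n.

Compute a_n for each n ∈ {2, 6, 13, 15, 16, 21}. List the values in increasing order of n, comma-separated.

3, 12, 14, 24, 31, 32

d|2:{1,2}  Σf=1+2=3
q^6  k|6↦f(k): 1:1 2:2 3:3 6:6  a_6=12
q^13  k|13↦f(k): 1:1 13:13  a_13=14
d|15:{15,5,3,1}  Σf=15+5+3+1=24
n=16: 1·16 2·8 4·4 8·2 16·1  f→[1+2+4+8+16]=31
d|21:{21,7,3,1}  Σf=21+7+3+1=32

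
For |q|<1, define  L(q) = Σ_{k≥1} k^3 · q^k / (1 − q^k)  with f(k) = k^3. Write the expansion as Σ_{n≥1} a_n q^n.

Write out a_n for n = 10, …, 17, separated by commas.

1134, 1332, 2044, 2198, 3096, 3528, 4681, 4914

[q^10] f(1)=1,f(2)=8,f(5)=125,f(10)=1000 ⇒ 1134
d|11:{11,1}  Σf=1331+1=1332
q^12  k|12↦f(k): 1:1 2:8 3:27 4:64 6:216 12:1728  a_12=2044
d|13:{1,13}  Σf=1+2197=2198
[q^14] f(1)=1,f(2)=8,f(7)=343,f(14)=2744 ⇒ 3096
n=15: 15·1 5·3 3·5 1·15  f→[3375+125+27+1]=3528
n=16: 1·16 2·8 4·4 8·2 16·1  f→[1+8+64+512+4096]=4681
[q^17] f(17)=4913,f(1)=1 ⇒ 4914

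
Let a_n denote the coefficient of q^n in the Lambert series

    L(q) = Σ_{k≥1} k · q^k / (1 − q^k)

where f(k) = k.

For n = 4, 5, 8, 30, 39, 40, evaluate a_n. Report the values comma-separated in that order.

q^4  k|4↦f(k): 1:1 2:2 4:4  a_4=7
n=5: 5·1 1·5  f→[5+1]=6
q^8  k|8↦f(k): 8:8 4:4 2:2 1:1  a_8=15
q^30  k|30↦f(k): 30:30 15:15 10:10 6:6 5:5 3:3 2:2 1:1  a_30=72
d|39:{39,13,3,1}  Σf=39+13+3+1=56
d|40:{1,2,4,5,8,10,20,40}  Σf=1+2+4+5+8+10+20+40=90

7, 6, 15, 72, 56, 90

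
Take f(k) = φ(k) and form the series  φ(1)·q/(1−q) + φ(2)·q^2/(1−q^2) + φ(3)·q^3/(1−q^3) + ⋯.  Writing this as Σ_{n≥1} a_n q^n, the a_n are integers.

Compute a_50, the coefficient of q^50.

d|50:{1,2,5,10,25,50}  Σφ=1+1+4+4+20+20=50

a_50 = 50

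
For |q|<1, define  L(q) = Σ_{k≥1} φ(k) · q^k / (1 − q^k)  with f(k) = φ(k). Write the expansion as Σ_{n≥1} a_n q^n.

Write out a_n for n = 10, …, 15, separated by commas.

[q^10] φ(1)=1,φ(2)=1,φ(5)=4,φ(10)=4 ⇒ 10
n=11: 1·11 11·1  φ→[1+10]=11
[q^12] φ(12)=4,φ(6)=2,φ(4)=2,φ(3)=2,φ(2)=1,φ(1)=1 ⇒ 12
n=13: 13·1 1·13  φ→[12+1]=13
n=14: 1·14 2·7 7·2 14·1  φ→[1+1+6+6]=14
n=15: 15·1 5·3 3·5 1·15  φ→[8+4+2+1]=15

10, 11, 12, 13, 14, 15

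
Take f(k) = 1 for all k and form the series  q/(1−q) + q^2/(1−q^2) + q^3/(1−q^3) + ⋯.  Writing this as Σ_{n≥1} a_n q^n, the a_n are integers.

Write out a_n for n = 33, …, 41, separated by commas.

q^33  k|33↦f(k): 1:1 3:1 11:1 33:1  a_33=4
[q^34] f(1)=1,f(2)=1,f(17)=1,f(34)=1 ⇒ 4
d|35:{1,5,7,35}  Σf=1+1+1+1=4
d|36:{36,18,12,9,6,4,3,2,1}  Σf=1+1+1+1+1+1+1+1+1=9
q^37  k|37↦f(k): 1:1 37:1  a_37=2
q^38  k|38↦f(k): 1:1 2:1 19:1 38:1  a_38=4
[q^39] f(1)=1,f(3)=1,f(13)=1,f(39)=1 ⇒ 4
q^40  k|40↦f(k): 40:1 20:1 10:1 8:1 5:1 4:1 2:1 1:1  a_40=8
n=41: 1·41 41·1  f→[1+1]=2

4, 4, 4, 9, 2, 4, 4, 8, 2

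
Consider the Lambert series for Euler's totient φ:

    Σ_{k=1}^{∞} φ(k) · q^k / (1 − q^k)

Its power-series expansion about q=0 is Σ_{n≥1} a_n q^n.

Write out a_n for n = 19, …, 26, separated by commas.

n=19: 19·1 1·19  φ→[18+1]=19
q^20  k|20↦φ(k): 20:8 10:4 5:4 4:2 2:1 1:1  a_20=20
d|21:{1,3,7,21}  Σφ=1+2+6+12=21
d|22:{1,2,11,22}  Σφ=1+1+10+10=22
q^23  k|23↦φ(k): 23:22 1:1  a_23=23
q^24  k|24↦φ(k): 24:8 12:4 8:4 6:2 4:2 3:2 2:1 1:1  a_24=24
q^25  k|25↦φ(k): 1:1 5:4 25:20  a_25=25
d|26:{26,13,2,1}  Σφ=12+12+1+1=26

19, 20, 21, 22, 23, 24, 25, 26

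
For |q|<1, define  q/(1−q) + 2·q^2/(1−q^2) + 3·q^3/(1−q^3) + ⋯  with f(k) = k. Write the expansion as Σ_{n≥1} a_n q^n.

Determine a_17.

a_17 = 18

d|17:{17,1}  Σf=17+1=18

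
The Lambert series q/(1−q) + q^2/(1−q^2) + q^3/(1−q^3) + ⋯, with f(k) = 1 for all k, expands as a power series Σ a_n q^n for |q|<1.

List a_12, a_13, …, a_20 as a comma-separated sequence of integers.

d|12:{12,6,4,3,2,1}  Σf=1+1+1+1+1+1=6
d|13:{1,13}  Σf=1+1=2
n=14: 14·1 7·2 2·7 1·14  f→[1+1+1+1]=4
[q^15] f(1)=1,f(3)=1,f(5)=1,f(15)=1 ⇒ 4
n=16: 1·16 2·8 4·4 8·2 16·1  f→[1+1+1+1+1]=5
n=17: 17·1 1·17  f→[1+1]=2
[q^18] f(18)=1,f(9)=1,f(6)=1,f(3)=1,f(2)=1,f(1)=1 ⇒ 6
[q^19] f(19)=1,f(1)=1 ⇒ 2
[q^20] f(1)=1,f(2)=1,f(4)=1,f(5)=1,f(10)=1,f(20)=1 ⇒ 6

6, 2, 4, 4, 5, 2, 6, 2, 6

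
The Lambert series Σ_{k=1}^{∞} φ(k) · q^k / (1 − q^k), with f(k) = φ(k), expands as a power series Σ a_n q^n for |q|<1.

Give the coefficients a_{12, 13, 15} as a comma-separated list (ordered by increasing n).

[q^12] φ(1)=1,φ(2)=1,φ(3)=2,φ(4)=2,φ(6)=2,φ(12)=4 ⇒ 12
[q^13] φ(1)=1,φ(13)=12 ⇒ 13
q^15  k|15↦φ(k): 15:8 5:4 3:2 1:1  a_15=15

12, 13, 15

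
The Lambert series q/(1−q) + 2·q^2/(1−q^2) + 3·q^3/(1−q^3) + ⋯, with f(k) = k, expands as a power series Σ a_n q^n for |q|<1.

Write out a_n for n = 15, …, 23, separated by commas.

24, 31, 18, 39, 20, 42, 32, 36, 24

q^15  k|15↦f(k): 15:15 5:5 3:3 1:1  a_15=24
n=16: 16·1 8·2 4·4 2·8 1·16  f→[16+8+4+2+1]=31
n=17: 17·1 1·17  f→[17+1]=18
[q^18] f(18)=18,f(9)=9,f(6)=6,f(3)=3,f(2)=2,f(1)=1 ⇒ 39
[q^19] f(19)=19,f(1)=1 ⇒ 20
q^20  k|20↦f(k): 1:1 2:2 4:4 5:5 10:10 20:20  a_20=42
n=21: 1·21 3·7 7·3 21·1  f→[1+3+7+21]=32
n=22: 22·1 11·2 2·11 1·22  f→[22+11+2+1]=36
[q^23] f(23)=23,f(1)=1 ⇒ 24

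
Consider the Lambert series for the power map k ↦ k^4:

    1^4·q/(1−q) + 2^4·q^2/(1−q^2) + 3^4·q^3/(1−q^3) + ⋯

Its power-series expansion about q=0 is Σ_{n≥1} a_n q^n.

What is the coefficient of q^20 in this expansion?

d|20:{20,10,5,4,2,1}  Σf=160000+10000+625+256+16+1=170898

a_20 = 170898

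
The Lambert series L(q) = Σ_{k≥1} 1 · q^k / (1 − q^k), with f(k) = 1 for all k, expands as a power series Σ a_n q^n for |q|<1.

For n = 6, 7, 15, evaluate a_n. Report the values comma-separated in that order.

4, 2, 4

d|6:{6,3,2,1}  Σf=1+1+1+1=4
d|7:{1,7}  Σf=1+1=2
q^15  k|15↦f(k): 15:1 5:1 3:1 1:1  a_15=4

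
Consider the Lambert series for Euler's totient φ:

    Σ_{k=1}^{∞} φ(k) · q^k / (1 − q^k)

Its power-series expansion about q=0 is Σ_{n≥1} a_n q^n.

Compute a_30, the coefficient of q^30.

d|30:{1,2,3,5,6,10,15,30}  Σφ=1+1+2+4+2+4+8+8=30

a_30 = 30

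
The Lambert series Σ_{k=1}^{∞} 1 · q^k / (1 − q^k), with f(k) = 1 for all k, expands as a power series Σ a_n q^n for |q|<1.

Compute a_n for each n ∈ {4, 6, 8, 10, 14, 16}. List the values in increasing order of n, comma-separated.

3, 4, 4, 4, 4, 5

[q^4] f(1)=1,f(2)=1,f(4)=1 ⇒ 3
q^6  k|6↦f(k): 1:1 2:1 3:1 6:1  a_6=4
n=8: 1·8 2·4 4·2 8·1  f→[1+1+1+1]=4
[q^10] f(10)=1,f(5)=1,f(2)=1,f(1)=1 ⇒ 4
q^14  k|14↦f(k): 14:1 7:1 2:1 1:1  a_14=4
[q^16] f(16)=1,f(8)=1,f(4)=1,f(2)=1,f(1)=1 ⇒ 5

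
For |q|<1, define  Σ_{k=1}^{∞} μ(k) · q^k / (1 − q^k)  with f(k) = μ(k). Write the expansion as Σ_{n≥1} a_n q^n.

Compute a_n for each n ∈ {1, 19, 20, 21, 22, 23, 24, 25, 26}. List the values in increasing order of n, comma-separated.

q^1  k|1↦μ(k): 1:1  a_1=1
n=19: 1·19 19·1  μ→[1+(-1)]=0
q^20  k|20↦μ(k): 20:0 10:1 5:-1 4:0 2:-1 1:1  a_20=0
d|21:{21,7,3,1}  Σμ=1+(-1)+(-1)+1=0
n=22: 1·22 2·11 11·2 22·1  μ→[1+(-1)+(-1)+1]=0
[q^23] μ(1)=1,μ(23)=-1 ⇒ 0
n=24: 24·1 12·2 8·3 6·4 4·6 3·8 2·12 1·24  μ→[0+0+0+1+0+(-1)+(-1)+1]=0
d|25:{25,5,1}  Σμ=0+(-1)+1=0
d|26:{1,2,13,26}  Σμ=1+(-1)+(-1)+1=0

1, 0, 0, 0, 0, 0, 0, 0, 0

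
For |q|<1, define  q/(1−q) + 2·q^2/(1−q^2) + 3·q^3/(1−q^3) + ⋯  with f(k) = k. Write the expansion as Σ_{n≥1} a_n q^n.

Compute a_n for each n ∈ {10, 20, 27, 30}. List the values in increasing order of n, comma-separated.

18, 42, 40, 72

n=10: 1·10 2·5 5·2 10·1  f→[1+2+5+10]=18
n=20: 20·1 10·2 5·4 4·5 2·10 1·20  f→[20+10+5+4+2+1]=42
n=27: 1·27 3·9 9·3 27·1  f→[1+3+9+27]=40
q^30  k|30↦f(k): 1:1 2:2 3:3 5:5 6:6 10:10 15:15 30:30  a_30=72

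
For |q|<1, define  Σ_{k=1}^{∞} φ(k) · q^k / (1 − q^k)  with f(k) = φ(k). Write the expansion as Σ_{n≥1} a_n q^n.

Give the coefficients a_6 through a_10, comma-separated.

[q^6] φ(1)=1,φ(2)=1,φ(3)=2,φ(6)=2 ⇒ 6
q^7  k|7↦φ(k): 1:1 7:6  a_7=7
q^8  k|8↦φ(k): 8:4 4:2 2:1 1:1  a_8=8
n=9: 1·9 3·3 9·1  φ→[1+2+6]=9
n=10: 10·1 5·2 2·5 1·10  φ→[4+4+1+1]=10

6, 7, 8, 9, 10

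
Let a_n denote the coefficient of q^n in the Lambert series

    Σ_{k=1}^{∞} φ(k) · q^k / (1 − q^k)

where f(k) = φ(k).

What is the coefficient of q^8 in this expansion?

n=8: 8·1 4·2 2·4 1·8  φ→[4+2+1+1]=8

a_8 = 8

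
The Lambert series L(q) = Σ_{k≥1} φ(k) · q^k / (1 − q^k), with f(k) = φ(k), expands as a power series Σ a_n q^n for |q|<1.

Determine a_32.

[q^32] φ(1)=1,φ(2)=1,φ(4)=2,φ(8)=4,φ(16)=8,φ(32)=16 ⇒ 32

a_32 = 32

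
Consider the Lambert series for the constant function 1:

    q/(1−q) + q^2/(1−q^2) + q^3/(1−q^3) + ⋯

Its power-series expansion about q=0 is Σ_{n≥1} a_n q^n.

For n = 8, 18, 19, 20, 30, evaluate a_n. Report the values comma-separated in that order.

q^8  k|8↦f(k): 8:1 4:1 2:1 1:1  a_8=4
n=18: 18·1 9·2 6·3 3·6 2·9 1·18  f→[1+1+1+1+1+1]=6
d|19:{1,19}  Σf=1+1=2
d|20:{20,10,5,4,2,1}  Σf=1+1+1+1+1+1=6
q^30  k|30↦f(k): 30:1 15:1 10:1 6:1 5:1 3:1 2:1 1:1  a_30=8

4, 6, 2, 6, 8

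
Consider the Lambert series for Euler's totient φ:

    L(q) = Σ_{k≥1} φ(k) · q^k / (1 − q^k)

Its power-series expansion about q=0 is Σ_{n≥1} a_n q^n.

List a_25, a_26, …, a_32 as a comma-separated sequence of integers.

n=25: 1·25 5·5 25·1  φ→[1+4+20]=25
q^26  k|26↦φ(k): 1:1 2:1 13:12 26:12  a_26=26
d|27:{1,3,9,27}  Σφ=1+2+6+18=27
d|28:{28,14,7,4,2,1}  Σφ=12+6+6+2+1+1=28
[q^29] φ(29)=28,φ(1)=1 ⇒ 29
q^30  k|30↦φ(k): 30:8 15:8 10:4 6:2 5:4 3:2 2:1 1:1  a_30=30
n=31: 1·31 31·1  φ→[1+30]=31
d|32:{1,2,4,8,16,32}  Σφ=1+1+2+4+8+16=32

25, 26, 27, 28, 29, 30, 31, 32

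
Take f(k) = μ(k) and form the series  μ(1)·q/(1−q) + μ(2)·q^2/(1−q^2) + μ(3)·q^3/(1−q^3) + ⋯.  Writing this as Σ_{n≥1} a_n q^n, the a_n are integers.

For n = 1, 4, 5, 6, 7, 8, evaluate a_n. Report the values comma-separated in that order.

1, 0, 0, 0, 0, 0

[q^1] μ(1)=1 ⇒ 1
q^4  k|4↦μ(k): 4:0 2:-1 1:1  a_4=0
n=5: 1·5 5·1  μ→[1+(-1)]=0
n=6: 6·1 3·2 2·3 1·6  μ→[1+(-1)+(-1)+1]=0
q^7  k|7↦μ(k): 7:-1 1:1  a_7=0
[q^8] μ(8)=0,μ(4)=0,μ(2)=-1,μ(1)=1 ⇒ 0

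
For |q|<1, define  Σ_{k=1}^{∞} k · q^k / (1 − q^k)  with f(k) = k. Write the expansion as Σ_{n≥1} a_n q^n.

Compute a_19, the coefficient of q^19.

a_19 = 20

q^19  k|19↦f(k): 1:1 19:19  a_19=20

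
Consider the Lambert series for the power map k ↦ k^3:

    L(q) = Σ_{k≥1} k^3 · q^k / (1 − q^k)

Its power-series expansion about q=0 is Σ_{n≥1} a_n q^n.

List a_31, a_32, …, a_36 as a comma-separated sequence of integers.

q^31  k|31↦f(k): 31:29791 1:1  a_31=29792
n=32: 1·32 2·16 4·8 8·4 16·2 32·1  f→[1+8+64+512+4096+32768]=37449
[q^33] f(1)=1,f(3)=27,f(11)=1331,f(33)=35937 ⇒ 37296
q^34  k|34↦f(k): 1:1 2:8 17:4913 34:39304  a_34=44226
q^35  k|35↦f(k): 35:42875 7:343 5:125 1:1  a_35=43344
[q^36] f(1)=1,f(2)=8,f(3)=27,f(4)=64,f(6)=216,f(9)=729,f(12)=1728,f(18)=5832,f(36)=46656 ⇒ 55261

29792, 37449, 37296, 44226, 43344, 55261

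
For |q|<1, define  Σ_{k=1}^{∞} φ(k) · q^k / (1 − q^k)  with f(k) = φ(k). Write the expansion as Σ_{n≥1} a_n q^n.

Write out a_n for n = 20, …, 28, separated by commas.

d|20:{20,10,5,4,2,1}  Σφ=8+4+4+2+1+1=20
q^21  k|21↦φ(k): 21:12 7:6 3:2 1:1  a_21=21
[q^22] φ(22)=10,φ(11)=10,φ(2)=1,φ(1)=1 ⇒ 22
d|23:{1,23}  Σφ=1+22=23
n=24: 24·1 12·2 8·3 6·4 4·6 3·8 2·12 1·24  φ→[8+4+4+2+2+2+1+1]=24
n=25: 25·1 5·5 1·25  φ→[20+4+1]=25
d|26:{1,2,13,26}  Σφ=1+1+12+12=26
n=27: 1·27 3·9 9·3 27·1  φ→[1+2+6+18]=27
d|28:{28,14,7,4,2,1}  Σφ=12+6+6+2+1+1=28

20, 21, 22, 23, 24, 25, 26, 27, 28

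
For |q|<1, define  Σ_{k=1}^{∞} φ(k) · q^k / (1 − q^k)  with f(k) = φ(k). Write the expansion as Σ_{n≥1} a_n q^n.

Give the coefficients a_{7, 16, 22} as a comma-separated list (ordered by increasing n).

q^7  k|7↦φ(k): 7:6 1:1  a_7=7
q^16  k|16↦φ(k): 16:8 8:4 4:2 2:1 1:1  a_16=16
d|22:{22,11,2,1}  Σφ=10+10+1+1=22

7, 16, 22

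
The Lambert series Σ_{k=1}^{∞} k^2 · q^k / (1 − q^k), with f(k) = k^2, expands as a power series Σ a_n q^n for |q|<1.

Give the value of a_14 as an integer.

a_14 = 250

q^14  k|14↦f(k): 1:1 2:4 7:49 14:196  a_14=250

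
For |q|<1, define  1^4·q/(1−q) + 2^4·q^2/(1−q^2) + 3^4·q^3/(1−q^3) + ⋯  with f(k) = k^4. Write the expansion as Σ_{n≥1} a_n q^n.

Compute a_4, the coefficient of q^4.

d|4:{1,2,4}  Σf=1+16+256=273

a_4 = 273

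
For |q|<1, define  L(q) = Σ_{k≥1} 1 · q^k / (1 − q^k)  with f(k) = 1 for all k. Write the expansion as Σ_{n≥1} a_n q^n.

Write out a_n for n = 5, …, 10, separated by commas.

2, 4, 2, 4, 3, 4

[q^5] f(5)=1,f(1)=1 ⇒ 2
[q^6] f(6)=1,f(3)=1,f(2)=1,f(1)=1 ⇒ 4
[q^7] f(1)=1,f(7)=1 ⇒ 2
q^8  k|8↦f(k): 8:1 4:1 2:1 1:1  a_8=4
q^9  k|9↦f(k): 1:1 3:1 9:1  a_9=3
q^10  k|10↦f(k): 1:1 2:1 5:1 10:1  a_10=4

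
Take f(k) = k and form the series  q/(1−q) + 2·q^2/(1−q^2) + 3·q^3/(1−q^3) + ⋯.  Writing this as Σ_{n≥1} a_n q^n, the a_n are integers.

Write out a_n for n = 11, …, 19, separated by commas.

q^11  k|11↦f(k): 11:11 1:1  a_11=12
d|12:{1,2,3,4,6,12}  Σf=1+2+3+4+6+12=28
d|13:{1,13}  Σf=1+13=14
q^14  k|14↦f(k): 14:14 7:7 2:2 1:1  a_14=24
[q^15] f(1)=1,f(3)=3,f(5)=5,f(15)=15 ⇒ 24
[q^16] f(16)=16,f(8)=8,f(4)=4,f(2)=2,f(1)=1 ⇒ 31
d|17:{17,1}  Σf=17+1=18
[q^18] f(18)=18,f(9)=9,f(6)=6,f(3)=3,f(2)=2,f(1)=1 ⇒ 39
d|19:{19,1}  Σf=19+1=20

12, 28, 14, 24, 24, 31, 18, 39, 20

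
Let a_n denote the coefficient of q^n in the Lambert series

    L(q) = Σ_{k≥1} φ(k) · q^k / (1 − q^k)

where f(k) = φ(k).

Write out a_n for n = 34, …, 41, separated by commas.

[q^34] φ(1)=1,φ(2)=1,φ(17)=16,φ(34)=16 ⇒ 34
[q^35] φ(1)=1,φ(5)=4,φ(7)=6,φ(35)=24 ⇒ 35
n=36: 36·1 18·2 12·3 9·4 6·6 4·9 3·12 2·18 1·36  φ→[12+6+4+6+2+2+2+1+1]=36
d|37:{37,1}  Σφ=36+1=37
d|38:{38,19,2,1}  Σφ=18+18+1+1=38
[q^39] φ(39)=24,φ(13)=12,φ(3)=2,φ(1)=1 ⇒ 39
q^40  k|40↦φ(k): 40:16 20:8 10:4 8:4 5:4 4:2 2:1 1:1  a_40=40
q^41  k|41↦φ(k): 1:1 41:40  a_41=41

34, 35, 36, 37, 38, 39, 40, 41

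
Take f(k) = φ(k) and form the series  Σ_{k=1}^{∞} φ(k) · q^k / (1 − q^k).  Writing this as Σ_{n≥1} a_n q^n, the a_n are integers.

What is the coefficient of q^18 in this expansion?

q^18  k|18↦φ(k): 18:6 9:6 6:2 3:2 2:1 1:1  a_18=18

a_18 = 18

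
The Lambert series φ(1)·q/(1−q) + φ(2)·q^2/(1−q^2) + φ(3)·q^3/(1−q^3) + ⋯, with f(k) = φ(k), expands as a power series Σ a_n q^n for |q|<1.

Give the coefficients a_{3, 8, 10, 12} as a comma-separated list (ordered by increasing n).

n=3: 1·3 3·1  φ→[1+2]=3
d|8:{8,4,2,1}  Σφ=4+2+1+1=8
n=10: 10·1 5·2 2·5 1·10  φ→[4+4+1+1]=10
d|12:{1,2,3,4,6,12}  Σφ=1+1+2+2+2+4=12

3, 8, 10, 12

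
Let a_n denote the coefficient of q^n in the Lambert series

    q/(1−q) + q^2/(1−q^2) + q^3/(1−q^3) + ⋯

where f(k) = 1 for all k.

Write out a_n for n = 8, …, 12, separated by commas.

n=8: 8·1 4·2 2·4 1·8  f→[1+1+1+1]=4
d|9:{1,3,9}  Σf=1+1+1=3
[q^10] f(10)=1,f(5)=1,f(2)=1,f(1)=1 ⇒ 4
n=11: 1·11 11·1  f→[1+1]=2
n=12: 12·1 6·2 4·3 3·4 2·6 1·12  f→[1+1+1+1+1+1]=6

4, 3, 4, 2, 6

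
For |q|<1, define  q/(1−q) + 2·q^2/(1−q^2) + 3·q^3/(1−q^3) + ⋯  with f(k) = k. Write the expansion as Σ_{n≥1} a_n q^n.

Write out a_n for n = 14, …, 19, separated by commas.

24, 24, 31, 18, 39, 20

[q^14] f(14)=14,f(7)=7,f(2)=2,f(1)=1 ⇒ 24
[q^15] f(1)=1,f(3)=3,f(5)=5,f(15)=15 ⇒ 24
d|16:{16,8,4,2,1}  Σf=16+8+4+2+1=31
n=17: 17·1 1·17  f→[17+1]=18
d|18:{1,2,3,6,9,18}  Σf=1+2+3+6+9+18=39
q^19  k|19↦f(k): 1:1 19:19  a_19=20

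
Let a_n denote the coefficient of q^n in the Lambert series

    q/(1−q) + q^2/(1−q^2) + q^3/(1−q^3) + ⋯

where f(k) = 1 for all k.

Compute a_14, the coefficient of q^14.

q^14  k|14↦f(k): 14:1 7:1 2:1 1:1  a_14=4

a_14 = 4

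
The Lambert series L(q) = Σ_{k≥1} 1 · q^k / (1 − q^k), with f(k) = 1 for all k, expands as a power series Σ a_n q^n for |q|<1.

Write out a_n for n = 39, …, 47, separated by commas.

4, 8, 2, 8, 2, 6, 6, 4, 2

[q^39] f(39)=1,f(13)=1,f(3)=1,f(1)=1 ⇒ 4
n=40: 1·40 2·20 4·10 5·8 8·5 10·4 20·2 40·1  f→[1+1+1+1+1+1+1+1]=8
q^41  k|41↦f(k): 1:1 41:1  a_41=2
n=42: 42·1 21·2 14·3 7·6 6·7 3·14 2·21 1·42  f→[1+1+1+1+1+1+1+1]=8
n=43: 43·1 1·43  f→[1+1]=2
d|44:{1,2,4,11,22,44}  Σf=1+1+1+1+1+1=6
d|45:{1,3,5,9,15,45}  Σf=1+1+1+1+1+1=6
d|46:{1,2,23,46}  Σf=1+1+1+1=4
n=47: 1·47 47·1  f→[1+1]=2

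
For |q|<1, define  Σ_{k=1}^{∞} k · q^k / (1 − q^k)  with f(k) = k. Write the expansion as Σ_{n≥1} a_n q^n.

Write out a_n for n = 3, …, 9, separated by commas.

4, 7, 6, 12, 8, 15, 13

d|3:{1,3}  Σf=1+3=4
[q^4] f(1)=1,f(2)=2,f(4)=4 ⇒ 7
d|5:{5,1}  Σf=5+1=6
[q^6] f(6)=6,f(3)=3,f(2)=2,f(1)=1 ⇒ 12
d|7:{1,7}  Σf=1+7=8
[q^8] f(1)=1,f(2)=2,f(4)=4,f(8)=8 ⇒ 15
d|9:{9,3,1}  Σf=9+3+1=13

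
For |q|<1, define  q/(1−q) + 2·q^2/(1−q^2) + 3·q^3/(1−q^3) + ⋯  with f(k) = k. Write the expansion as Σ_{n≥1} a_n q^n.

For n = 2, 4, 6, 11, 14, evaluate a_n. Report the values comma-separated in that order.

[q^2] f(1)=1,f(2)=2 ⇒ 3
q^4  k|4↦f(k): 4:4 2:2 1:1  a_4=7
[q^6] f(1)=1,f(2)=2,f(3)=3,f(6)=6 ⇒ 12
n=11: 11·1 1·11  f→[11+1]=12
[q^14] f(1)=1,f(2)=2,f(7)=7,f(14)=14 ⇒ 24

3, 7, 12, 12, 24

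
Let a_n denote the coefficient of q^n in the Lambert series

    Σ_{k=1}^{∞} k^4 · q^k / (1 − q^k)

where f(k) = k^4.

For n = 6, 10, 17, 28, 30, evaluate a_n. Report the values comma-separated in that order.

q^6  k|6↦f(k): 6:1296 3:81 2:16 1:1  a_6=1394
d|10:{1,2,5,10}  Σf=1+16+625+10000=10642
[q^17] f(17)=83521,f(1)=1 ⇒ 83522
n=28: 28·1 14·2 7·4 4·7 2·14 1·28  f→[614656+38416+2401+256+16+1]=655746
q^30  k|30↦f(k): 1:1 2:16 3:81 5:625 6:1296 10:10000 15:50625 30:810000  a_30=872644

1394, 10642, 83522, 655746, 872644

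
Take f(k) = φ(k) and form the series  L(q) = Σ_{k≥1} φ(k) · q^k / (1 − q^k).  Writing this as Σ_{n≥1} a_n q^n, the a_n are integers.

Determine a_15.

[q^15] φ(15)=8,φ(5)=4,φ(3)=2,φ(1)=1 ⇒ 15

a_15 = 15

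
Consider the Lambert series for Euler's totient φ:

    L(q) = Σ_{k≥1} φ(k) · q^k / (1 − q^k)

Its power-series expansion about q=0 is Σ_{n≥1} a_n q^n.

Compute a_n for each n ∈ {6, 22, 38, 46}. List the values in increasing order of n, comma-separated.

d|6:{6,3,2,1}  Σφ=2+2+1+1=6
d|22:{22,11,2,1}  Σφ=10+10+1+1=22
n=38: 38·1 19·2 2·19 1·38  φ→[18+18+1+1]=38
n=46: 1·46 2·23 23·2 46·1  φ→[1+1+22+22]=46

6, 22, 38, 46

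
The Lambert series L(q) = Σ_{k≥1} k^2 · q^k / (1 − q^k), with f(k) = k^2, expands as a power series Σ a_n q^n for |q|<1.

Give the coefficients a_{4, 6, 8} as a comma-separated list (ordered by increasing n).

21, 50, 85

q^4  k|4↦f(k): 1:1 2:4 4:16  a_4=21
q^6  k|6↦f(k): 6:36 3:9 2:4 1:1  a_6=50
q^8  k|8↦f(k): 1:1 2:4 4:16 8:64  a_8=85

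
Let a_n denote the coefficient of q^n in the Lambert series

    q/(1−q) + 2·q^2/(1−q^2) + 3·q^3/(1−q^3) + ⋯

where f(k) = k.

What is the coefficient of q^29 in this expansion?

d|29:{1,29}  Σf=1+29=30

a_29 = 30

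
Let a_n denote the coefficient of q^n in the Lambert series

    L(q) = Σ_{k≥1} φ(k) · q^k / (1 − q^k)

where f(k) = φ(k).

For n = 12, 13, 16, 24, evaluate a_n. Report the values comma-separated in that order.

q^12  k|12↦φ(k): 12:4 6:2 4:2 3:2 2:1 1:1  a_12=12
d|13:{13,1}  Σφ=12+1=13
q^16  k|16↦φ(k): 16:8 8:4 4:2 2:1 1:1  a_16=16
q^24  k|24↦φ(k): 1:1 2:1 3:2 4:2 6:2 8:4 12:4 24:8  a_24=24

12, 13, 16, 24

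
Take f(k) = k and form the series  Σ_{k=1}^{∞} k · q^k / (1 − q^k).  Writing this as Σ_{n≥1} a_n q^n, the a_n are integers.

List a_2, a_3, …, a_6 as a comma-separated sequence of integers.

d|2:{1,2}  Σf=1+2=3
[q^3] f(1)=1,f(3)=3 ⇒ 4
q^4  k|4↦f(k): 1:1 2:2 4:4  a_4=7
[q^5] f(1)=1,f(5)=5 ⇒ 6
n=6: 1·6 2·3 3·2 6·1  f→[1+2+3+6]=12

3, 4, 7, 6, 12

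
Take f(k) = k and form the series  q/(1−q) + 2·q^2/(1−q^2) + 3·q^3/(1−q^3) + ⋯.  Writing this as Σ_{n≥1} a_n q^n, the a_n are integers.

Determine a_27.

a_27 = 40

[q^27] f(27)=27,f(9)=9,f(3)=3,f(1)=1 ⇒ 40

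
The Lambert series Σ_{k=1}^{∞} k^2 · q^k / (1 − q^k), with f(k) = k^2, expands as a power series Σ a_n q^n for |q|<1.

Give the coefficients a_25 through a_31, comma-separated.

651, 850, 820, 1050, 842, 1300, 962

n=25: 1·25 5·5 25·1  f→[1+25+625]=651
q^26  k|26↦f(k): 26:676 13:169 2:4 1:1  a_26=850
q^27  k|27↦f(k): 27:729 9:81 3:9 1:1  a_27=820
d|28:{1,2,4,7,14,28}  Σf=1+4+16+49+196+784=1050
n=29: 1·29 29·1  f→[1+841]=842
[q^30] f(1)=1,f(2)=4,f(3)=9,f(5)=25,f(6)=36,f(10)=100,f(15)=225,f(30)=900 ⇒ 1300
d|31:{1,31}  Σf=1+961=962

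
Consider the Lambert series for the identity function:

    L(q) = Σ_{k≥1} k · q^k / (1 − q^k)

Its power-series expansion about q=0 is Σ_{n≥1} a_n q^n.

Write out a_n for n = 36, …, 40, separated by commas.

91, 38, 60, 56, 90

q^36  k|36↦f(k): 1:1 2:2 3:3 4:4 6:6 9:9 12:12 18:18 36:36  a_36=91
q^37  k|37↦f(k): 1:1 37:37  a_37=38
d|38:{1,2,19,38}  Σf=1+2+19+38=60
n=39: 39·1 13·3 3·13 1·39  f→[39+13+3+1]=56
q^40  k|40↦f(k): 1:1 2:2 4:4 5:5 8:8 10:10 20:20 40:40  a_40=90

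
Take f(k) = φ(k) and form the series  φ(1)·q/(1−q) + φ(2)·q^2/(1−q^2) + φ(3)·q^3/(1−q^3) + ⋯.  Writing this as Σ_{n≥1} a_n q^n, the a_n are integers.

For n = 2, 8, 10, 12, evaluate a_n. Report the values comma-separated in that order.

n=2: 2·1 1·2  φ→[1+1]=2
q^8  k|8↦φ(k): 1:1 2:1 4:2 8:4  a_8=8
q^10  k|10↦φ(k): 1:1 2:1 5:4 10:4  a_10=10
d|12:{12,6,4,3,2,1}  Σφ=4+2+2+2+1+1=12

2, 8, 10, 12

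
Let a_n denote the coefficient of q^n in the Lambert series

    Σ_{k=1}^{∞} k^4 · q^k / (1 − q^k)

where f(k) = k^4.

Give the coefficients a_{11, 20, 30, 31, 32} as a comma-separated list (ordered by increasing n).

14642, 170898, 872644, 923522, 1118481

q^11  k|11↦f(k): 11:14641 1:1  a_11=14642
n=20: 20·1 10·2 5·4 4·5 2·10 1·20  f→[160000+10000+625+256+16+1]=170898
d|30:{1,2,3,5,6,10,15,30}  Σf=1+16+81+625+1296+10000+50625+810000=872644
n=31: 1·31 31·1  f→[1+923521]=923522
n=32: 32·1 16·2 8·4 4·8 2·16 1·32  f→[1048576+65536+4096+256+16+1]=1118481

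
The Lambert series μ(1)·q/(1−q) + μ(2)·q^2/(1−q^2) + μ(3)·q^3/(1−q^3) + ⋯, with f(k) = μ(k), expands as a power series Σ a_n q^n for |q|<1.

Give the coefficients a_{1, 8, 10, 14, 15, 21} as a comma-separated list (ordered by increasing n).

[q^1] μ(1)=1 ⇒ 1
n=8: 8·1 4·2 2·4 1·8  μ→[0+0+(-1)+1]=0
d|10:{1,2,5,10}  Σμ=1+(-1)+(-1)+1=0
[q^14] μ(1)=1,μ(2)=-1,μ(7)=-1,μ(14)=1 ⇒ 0
n=15: 1·15 3·5 5·3 15·1  μ→[1+(-1)+(-1)+1]=0
d|21:{1,3,7,21}  Σμ=1+(-1)+(-1)+1=0

1, 0, 0, 0, 0, 0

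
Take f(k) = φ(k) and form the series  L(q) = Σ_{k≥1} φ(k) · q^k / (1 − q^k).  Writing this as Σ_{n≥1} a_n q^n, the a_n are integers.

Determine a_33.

[q^33] φ(1)=1,φ(3)=2,φ(11)=10,φ(33)=20 ⇒ 33

a_33 = 33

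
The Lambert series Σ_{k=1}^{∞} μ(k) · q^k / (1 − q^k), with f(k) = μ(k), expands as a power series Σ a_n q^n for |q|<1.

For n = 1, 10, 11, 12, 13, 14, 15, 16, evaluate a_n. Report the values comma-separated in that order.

d|1:{1}  Σμ=1=1
d|10:{1,2,5,10}  Σμ=1+(-1)+(-1)+1=0
q^11  k|11↦μ(k): 1:1 11:-1  a_11=0
q^12  k|12↦μ(k): 12:0 6:1 4:0 3:-1 2:-1 1:1  a_12=0
q^13  k|13↦μ(k): 13:-1 1:1  a_13=0
q^14  k|14↦μ(k): 1:1 2:-1 7:-1 14:1  a_14=0
q^15  k|15↦μ(k): 15:1 5:-1 3:-1 1:1  a_15=0
n=16: 16·1 8·2 4·4 2·8 1·16  μ→[0+0+0+(-1)+1]=0

1, 0, 0, 0, 0, 0, 0, 0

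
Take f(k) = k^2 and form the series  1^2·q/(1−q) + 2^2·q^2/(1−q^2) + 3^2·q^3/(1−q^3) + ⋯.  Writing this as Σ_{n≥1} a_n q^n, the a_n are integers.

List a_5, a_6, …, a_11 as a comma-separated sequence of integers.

[q^5] f(1)=1,f(5)=25 ⇒ 26
q^6  k|6↦f(k): 1:1 2:4 3:9 6:36  a_6=50
n=7: 7·1 1·7  f→[49+1]=50
[q^8] f(8)=64,f(4)=16,f(2)=4,f(1)=1 ⇒ 85
[q^9] f(9)=81,f(3)=9,f(1)=1 ⇒ 91
d|10:{10,5,2,1}  Σf=100+25+4+1=130
d|11:{1,11}  Σf=1+121=122

26, 50, 50, 85, 91, 130, 122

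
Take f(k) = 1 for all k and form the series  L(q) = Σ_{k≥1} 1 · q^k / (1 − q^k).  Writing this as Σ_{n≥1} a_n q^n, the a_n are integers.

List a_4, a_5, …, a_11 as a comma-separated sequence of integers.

3, 2, 4, 2, 4, 3, 4, 2

n=4: 1·4 2·2 4·1  f→[1+1+1]=3
q^5  k|5↦f(k): 1:1 5:1  a_5=2
n=6: 1·6 2·3 3·2 6·1  f→[1+1+1+1]=4
n=7: 7·1 1·7  f→[1+1]=2
[q^8] f(8)=1,f(4)=1,f(2)=1,f(1)=1 ⇒ 4
[q^9] f(1)=1,f(3)=1,f(9)=1 ⇒ 3
q^10  k|10↦f(k): 1:1 2:1 5:1 10:1  a_10=4
q^11  k|11↦f(k): 1:1 11:1  a_11=2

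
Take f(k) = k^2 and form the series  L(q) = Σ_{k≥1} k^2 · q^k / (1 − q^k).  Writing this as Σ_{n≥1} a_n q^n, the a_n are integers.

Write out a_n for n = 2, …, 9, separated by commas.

d|2:{1,2}  Σf=1+4=5
n=3: 3·1 1·3  f→[9+1]=10
[q^4] f(4)=16,f(2)=4,f(1)=1 ⇒ 21
n=5: 5·1 1·5  f→[25+1]=26
[q^6] f(6)=36,f(3)=9,f(2)=4,f(1)=1 ⇒ 50
n=7: 7·1 1·7  f→[49+1]=50
d|8:{8,4,2,1}  Σf=64+16+4+1=85
q^9  k|9↦f(k): 9:81 3:9 1:1  a_9=91

5, 10, 21, 26, 50, 50, 85, 91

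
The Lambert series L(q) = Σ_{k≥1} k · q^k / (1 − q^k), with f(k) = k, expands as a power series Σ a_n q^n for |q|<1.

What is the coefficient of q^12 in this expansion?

n=12: 12·1 6·2 4·3 3·4 2·6 1·12  f→[12+6+4+3+2+1]=28

a_12 = 28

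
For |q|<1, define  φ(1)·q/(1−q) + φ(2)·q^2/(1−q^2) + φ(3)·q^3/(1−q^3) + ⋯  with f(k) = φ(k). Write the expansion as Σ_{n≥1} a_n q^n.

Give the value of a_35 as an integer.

n=35: 1·35 5·7 7·5 35·1  φ→[1+4+6+24]=35

a_35 = 35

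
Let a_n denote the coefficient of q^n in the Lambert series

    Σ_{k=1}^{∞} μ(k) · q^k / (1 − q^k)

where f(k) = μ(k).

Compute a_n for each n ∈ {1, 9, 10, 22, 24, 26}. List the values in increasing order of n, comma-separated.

q^1  k|1↦μ(k): 1:1  a_1=1
n=9: 9·1 3·3 1·9  μ→[0+(-1)+1]=0
d|10:{1,2,5,10}  Σμ=1+(-1)+(-1)+1=0
n=22: 22·1 11·2 2·11 1·22  μ→[1+(-1)+(-1)+1]=0
n=24: 1·24 2·12 3·8 4·6 6·4 8·3 12·2 24·1  μ→[1+(-1)+(-1)+0+1+0+0+0]=0
n=26: 1·26 2·13 13·2 26·1  μ→[1+(-1)+(-1)+1]=0

1, 0, 0, 0, 0, 0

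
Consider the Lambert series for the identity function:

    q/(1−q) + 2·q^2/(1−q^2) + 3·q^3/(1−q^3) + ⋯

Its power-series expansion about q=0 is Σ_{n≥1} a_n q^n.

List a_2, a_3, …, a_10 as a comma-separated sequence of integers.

3, 4, 7, 6, 12, 8, 15, 13, 18

n=2: 2·1 1·2  f→[2+1]=3
d|3:{1,3}  Σf=1+3=4
n=4: 4·1 2·2 1·4  f→[4+2+1]=7
n=5: 5·1 1·5  f→[5+1]=6
[q^6] f(1)=1,f(2)=2,f(3)=3,f(6)=6 ⇒ 12
d|7:{7,1}  Σf=7+1=8
q^8  k|8↦f(k): 1:1 2:2 4:4 8:8  a_8=15
[q^9] f(1)=1,f(3)=3,f(9)=9 ⇒ 13
q^10  k|10↦f(k): 10:10 5:5 2:2 1:1  a_10=18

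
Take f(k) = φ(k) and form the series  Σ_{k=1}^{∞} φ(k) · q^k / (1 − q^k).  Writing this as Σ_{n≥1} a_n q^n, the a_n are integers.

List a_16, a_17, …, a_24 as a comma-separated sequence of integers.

q^16  k|16↦φ(k): 16:8 8:4 4:2 2:1 1:1  a_16=16
[q^17] φ(17)=16,φ(1)=1 ⇒ 17
n=18: 1·18 2·9 3·6 6·3 9·2 18·1  φ→[1+1+2+2+6+6]=18
d|19:{19,1}  Σφ=18+1=19
q^20  k|20↦φ(k): 1:1 2:1 4:2 5:4 10:4 20:8  a_20=20
[q^21] φ(21)=12,φ(7)=6,φ(3)=2,φ(1)=1 ⇒ 21
n=22: 22·1 11·2 2·11 1·22  φ→[10+10+1+1]=22
n=23: 1·23 23·1  φ→[1+22]=23
n=24: 1·24 2·12 3·8 4·6 6·4 8·3 12·2 24·1  φ→[1+1+2+2+2+4+4+8]=24

16, 17, 18, 19, 20, 21, 22, 23, 24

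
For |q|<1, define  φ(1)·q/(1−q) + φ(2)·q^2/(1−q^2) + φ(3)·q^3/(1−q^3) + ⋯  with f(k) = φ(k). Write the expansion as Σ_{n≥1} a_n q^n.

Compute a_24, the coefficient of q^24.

n=24: 24·1 12·2 8·3 6·4 4·6 3·8 2·12 1·24  φ→[8+4+4+2+2+2+1+1]=24

a_24 = 24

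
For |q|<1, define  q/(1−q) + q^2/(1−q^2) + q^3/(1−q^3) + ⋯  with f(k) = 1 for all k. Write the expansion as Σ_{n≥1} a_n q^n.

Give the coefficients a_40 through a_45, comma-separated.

d|40:{40,20,10,8,5,4,2,1}  Σf=1+1+1+1+1+1+1+1=8
q^41  k|41↦f(k): 41:1 1:1  a_41=2
n=42: 42·1 21·2 14·3 7·6 6·7 3·14 2·21 1·42  f→[1+1+1+1+1+1+1+1]=8
q^43  k|43↦f(k): 43:1 1:1  a_43=2
n=44: 44·1 22·2 11·4 4·11 2·22 1·44  f→[1+1+1+1+1+1]=6
q^45  k|45↦f(k): 1:1 3:1 5:1 9:1 15:1 45:1  a_45=6

8, 2, 8, 2, 6, 6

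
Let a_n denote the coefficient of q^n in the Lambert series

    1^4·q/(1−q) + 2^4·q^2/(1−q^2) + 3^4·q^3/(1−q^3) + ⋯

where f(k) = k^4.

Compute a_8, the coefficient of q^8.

a_8 = 4369

n=8: 1·8 2·4 4·2 8·1  f→[1+16+256+4096]=4369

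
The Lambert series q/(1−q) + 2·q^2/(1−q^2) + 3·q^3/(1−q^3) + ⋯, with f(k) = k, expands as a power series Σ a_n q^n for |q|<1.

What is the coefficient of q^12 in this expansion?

q^12  k|12↦f(k): 12:12 6:6 4:4 3:3 2:2 1:1  a_12=28

a_12 = 28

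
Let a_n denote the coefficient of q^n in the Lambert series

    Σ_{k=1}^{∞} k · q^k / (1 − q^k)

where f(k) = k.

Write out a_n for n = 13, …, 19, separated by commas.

14, 24, 24, 31, 18, 39, 20

q^13  k|13↦f(k): 13:13 1:1  a_13=14
n=14: 1·14 2·7 7·2 14·1  f→[1+2+7+14]=24
n=15: 1·15 3·5 5·3 15·1  f→[1+3+5+15]=24
n=16: 16·1 8·2 4·4 2·8 1·16  f→[16+8+4+2+1]=31
q^17  k|17↦f(k): 17:17 1:1  a_17=18
n=18: 18·1 9·2 6·3 3·6 2·9 1·18  f→[18+9+6+3+2+1]=39
d|19:{1,19}  Σf=1+19=20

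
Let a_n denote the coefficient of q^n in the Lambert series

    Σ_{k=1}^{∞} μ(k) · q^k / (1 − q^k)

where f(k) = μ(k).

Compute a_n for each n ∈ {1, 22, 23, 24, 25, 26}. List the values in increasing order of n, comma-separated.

1, 0, 0, 0, 0, 0

d|1:{1}  Σμ=1=1
d|22:{1,2,11,22}  Σμ=1+(-1)+(-1)+1=0
q^23  k|23↦μ(k): 23:-1 1:1  a_23=0
q^24  k|24↦μ(k): 24:0 12:0 8:0 6:1 4:0 3:-1 2:-1 1:1  a_24=0
[q^25] μ(1)=1,μ(5)=-1,μ(25)=0 ⇒ 0
q^26  k|26↦μ(k): 1:1 2:-1 13:-1 26:1  a_26=0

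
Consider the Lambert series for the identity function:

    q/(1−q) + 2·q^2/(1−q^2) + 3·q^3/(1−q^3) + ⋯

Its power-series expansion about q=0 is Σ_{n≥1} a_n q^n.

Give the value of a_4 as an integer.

a_4 = 7

[q^4] f(1)=1,f(2)=2,f(4)=4 ⇒ 7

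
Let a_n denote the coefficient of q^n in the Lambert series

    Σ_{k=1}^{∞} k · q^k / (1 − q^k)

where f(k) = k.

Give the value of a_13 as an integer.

a_13 = 14

d|13:{13,1}  Σf=13+1=14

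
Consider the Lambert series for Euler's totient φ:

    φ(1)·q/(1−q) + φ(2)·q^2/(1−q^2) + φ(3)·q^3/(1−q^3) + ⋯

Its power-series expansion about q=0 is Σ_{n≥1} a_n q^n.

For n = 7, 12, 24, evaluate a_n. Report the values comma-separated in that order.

d|7:{7,1}  Σφ=6+1=7
n=12: 12·1 6·2 4·3 3·4 2·6 1·12  φ→[4+2+2+2+1+1]=12
q^24  k|24↦φ(k): 24:8 12:4 8:4 6:2 4:2 3:2 2:1 1:1  a_24=24

7, 12, 24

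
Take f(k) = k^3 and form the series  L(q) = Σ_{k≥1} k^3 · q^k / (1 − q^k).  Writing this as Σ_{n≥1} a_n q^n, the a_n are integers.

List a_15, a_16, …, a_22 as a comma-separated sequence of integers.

d|15:{15,5,3,1}  Σf=3375+125+27+1=3528
[q^16] f(1)=1,f(2)=8,f(4)=64,f(8)=512,f(16)=4096 ⇒ 4681
q^17  k|17↦f(k): 1:1 17:4913  a_17=4914
n=18: 18·1 9·2 6·3 3·6 2·9 1·18  f→[5832+729+216+27+8+1]=6813
n=19: 1·19 19·1  f→[1+6859]=6860
n=20: 1·20 2·10 4·5 5·4 10·2 20·1  f→[1+8+64+125+1000+8000]=9198
n=21: 21·1 7·3 3·7 1·21  f→[9261+343+27+1]=9632
d|22:{1,2,11,22}  Σf=1+8+1331+10648=11988

3528, 4681, 4914, 6813, 6860, 9198, 9632, 11988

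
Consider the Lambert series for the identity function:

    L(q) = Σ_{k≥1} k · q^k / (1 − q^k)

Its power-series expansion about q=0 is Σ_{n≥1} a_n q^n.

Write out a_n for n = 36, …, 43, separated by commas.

n=36: 36·1 18·2 12·3 9·4 6·6 4·9 3·12 2·18 1·36  f→[36+18+12+9+6+4+3+2+1]=91
[q^37] f(1)=1,f(37)=37 ⇒ 38
n=38: 38·1 19·2 2·19 1·38  f→[38+19+2+1]=60
d|39:{1,3,13,39}  Σf=1+3+13+39=56
[q^40] f(40)=40,f(20)=20,f(10)=10,f(8)=8,f(5)=5,f(4)=4,f(2)=2,f(1)=1 ⇒ 90
n=41: 1·41 41·1  f→[1+41]=42
n=42: 1·42 2·21 3·14 6·7 7·6 14·3 21·2 42·1  f→[1+2+3+6+7+14+21+42]=96
n=43: 1·43 43·1  f→[1+43]=44

91, 38, 60, 56, 90, 42, 96, 44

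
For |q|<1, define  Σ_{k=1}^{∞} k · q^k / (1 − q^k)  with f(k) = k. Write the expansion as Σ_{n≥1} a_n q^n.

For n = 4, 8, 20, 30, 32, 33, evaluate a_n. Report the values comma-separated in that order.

7, 15, 42, 72, 63, 48

d|4:{1,2,4}  Σf=1+2+4=7
d|8:{8,4,2,1}  Σf=8+4+2+1=15
d|20:{20,10,5,4,2,1}  Σf=20+10+5+4+2+1=42
n=30: 30·1 15·2 10·3 6·5 5·6 3·10 2·15 1·30  f→[30+15+10+6+5+3+2+1]=72
[q^32] f(1)=1,f(2)=2,f(4)=4,f(8)=8,f(16)=16,f(32)=32 ⇒ 63
d|33:{33,11,3,1}  Σf=33+11+3+1=48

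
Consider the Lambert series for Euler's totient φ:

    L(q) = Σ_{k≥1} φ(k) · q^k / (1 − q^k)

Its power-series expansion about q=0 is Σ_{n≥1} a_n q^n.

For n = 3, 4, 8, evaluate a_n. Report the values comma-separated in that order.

[q^3] φ(1)=1,φ(3)=2 ⇒ 3
[q^4] φ(4)=2,φ(2)=1,φ(1)=1 ⇒ 4
n=8: 8·1 4·2 2·4 1·8  φ→[4+2+1+1]=8

3, 4, 8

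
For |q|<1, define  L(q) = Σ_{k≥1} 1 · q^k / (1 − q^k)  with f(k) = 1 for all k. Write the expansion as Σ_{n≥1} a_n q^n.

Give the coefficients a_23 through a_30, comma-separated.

[q^23] f(23)=1,f(1)=1 ⇒ 2
n=24: 1·24 2·12 3·8 4·6 6·4 8·3 12·2 24·1  f→[1+1+1+1+1+1+1+1]=8
[q^25] f(25)=1,f(5)=1,f(1)=1 ⇒ 3
d|26:{26,13,2,1}  Σf=1+1+1+1=4
d|27:{1,3,9,27}  Σf=1+1+1+1=4
n=28: 1·28 2·14 4·7 7·4 14·2 28·1  f→[1+1+1+1+1+1]=6
d|29:{1,29}  Σf=1+1=2
n=30: 30·1 15·2 10·3 6·5 5·6 3·10 2·15 1·30  f→[1+1+1+1+1+1+1+1]=8

2, 8, 3, 4, 4, 6, 2, 8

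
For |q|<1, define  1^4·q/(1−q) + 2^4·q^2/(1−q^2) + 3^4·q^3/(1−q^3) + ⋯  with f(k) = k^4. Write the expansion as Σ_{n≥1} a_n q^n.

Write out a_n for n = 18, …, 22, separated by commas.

d|18:{1,2,3,6,9,18}  Σf=1+16+81+1296+6561+104976=112931
n=19: 1·19 19·1  f→[1+130321]=130322
d|20:{20,10,5,4,2,1}  Σf=160000+10000+625+256+16+1=170898
[q^21] f(1)=1,f(3)=81,f(7)=2401,f(21)=194481 ⇒ 196964
n=22: 1·22 2·11 11·2 22·1  f→[1+16+14641+234256]=248914

112931, 130322, 170898, 196964, 248914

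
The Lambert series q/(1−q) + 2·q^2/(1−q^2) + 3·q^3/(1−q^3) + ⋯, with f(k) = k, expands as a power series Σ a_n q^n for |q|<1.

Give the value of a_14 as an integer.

[q^14] f(1)=1,f(2)=2,f(7)=7,f(14)=14 ⇒ 24

a_14 = 24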